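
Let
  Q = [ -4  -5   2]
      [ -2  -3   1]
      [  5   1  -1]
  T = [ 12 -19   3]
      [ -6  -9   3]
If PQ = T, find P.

P = [[2, 5, 6], [0, 3, 0]]

Right-multiplying both sides by Q⁻¹ gives P = TQ⁻¹.
det Q = 3, so Q⁻¹ = [[2/3, -1, 1/3], [1, -2, 0], [13/3, -7, 2/3]].
P = TQ⁻¹ = [[12, -19, 3], [-6, -9, 3]] · [[2/3, -1, 1/3], [1, -2, 0], [13/3, -7, 2/3]] = [[2, 5, 6], [0, 3, 0]].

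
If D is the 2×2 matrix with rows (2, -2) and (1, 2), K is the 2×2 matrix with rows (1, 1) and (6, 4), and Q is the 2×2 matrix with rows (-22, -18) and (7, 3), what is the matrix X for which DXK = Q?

X = D⁻¹QK⁻¹ (apply D⁻¹ on the left and K⁻¹ on the right).
det D = 6; the adjugate gives D⁻¹ = [[1/3, 1/3], [-1/6, 1/3]].
det K = -2, so K⁻¹ = [[-2, 1/2], [3, -1/2]].
D⁻¹Q = [[-5, -5], [6, 4]].
X = (D⁻¹Q)K⁻¹ = [[-5, 0], [0, 1]].

X = [[-5, 0], [0, 1]]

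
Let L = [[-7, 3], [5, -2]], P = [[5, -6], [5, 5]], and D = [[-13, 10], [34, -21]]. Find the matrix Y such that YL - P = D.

YL = D + P = [[-8, 4], [39, -16]].
Since L sits to the right of Y, Y = (D + P)L⁻¹.
L has determinant -1; L⁻¹ = [[2, 3], [5, 7]].
Y = (D + P)L⁻¹ = [[4, 4], [-2, 5]].

Y = [[4, 4], [-2, 5]]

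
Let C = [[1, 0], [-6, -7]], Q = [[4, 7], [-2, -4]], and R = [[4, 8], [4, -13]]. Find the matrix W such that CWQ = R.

Isolating W: multiply by C⁻¹ from the left and Q⁻¹ from the right, so W = C⁻¹RQ⁻¹.
C has determinant -7; C⁻¹ = [[1, 0], [-6/7, -1/7]].
det Q = -2, so Q⁻¹ = [[2, 7/2], [-1, -2]].
C⁻¹R = [[4, 8], [-4, -5]].
W = (C⁻¹R)Q⁻¹ = [[0, -2], [-3, -4]].

W = [[0, -2], [-3, -4]]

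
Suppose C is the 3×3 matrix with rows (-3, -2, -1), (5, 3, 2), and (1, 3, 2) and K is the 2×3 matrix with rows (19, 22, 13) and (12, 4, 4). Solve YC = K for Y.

Y = [[-5, 0, 4], [4, 5, -1]]

Right-multiplying both sides by C⁻¹ gives Y = KC⁻¹.
C has determinant 4; C⁻¹ = [[0, 1/4, -1/4], [-2, -5/4, 1/4], [3, 7/4, 1/4]].
Y = KC⁻¹ = [[19, 22, 13], [12, 4, 4]] · [[0, 1/4, -1/4], [-2, -5/4, 1/4], [3, 7/4, 1/4]] = [[-5, 0, 4], [4, 5, -1]].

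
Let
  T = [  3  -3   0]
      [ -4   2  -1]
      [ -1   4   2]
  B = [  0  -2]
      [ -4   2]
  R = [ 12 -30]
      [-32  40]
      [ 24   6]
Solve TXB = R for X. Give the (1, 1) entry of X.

1

Isolating X: multiply by T⁻¹ from the left and B⁻¹ from the right, so X = T⁻¹RB⁻¹.
T has determinant -3; T⁻¹ = [[-8/3, -2, -1], [-3, -2, -1], [14/3, 3, 2]].
det B = -8, so B⁻¹ = [[-1/4, -1/4], [-1/2, 0]].
T⁻¹R = [[8, -6], [4, 4], [8, -8]].
X = (T⁻¹R)B⁻¹ = [[1, -2], [-3, -1], [2, -2]].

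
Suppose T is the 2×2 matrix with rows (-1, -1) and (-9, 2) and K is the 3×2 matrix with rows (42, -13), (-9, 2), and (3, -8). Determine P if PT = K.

Right-multiplying both sides by T⁻¹ gives P = KT⁻¹.
T has determinant -11; T⁻¹ = [[-2/11, -1/11], [-9/11, 1/11]].
P = KT⁻¹ = [[42, -13], [-9, 2], [3, -8]] · [[-2/11, -1/11], [-9/11, 1/11]] = [[3, -5], [0, 1], [6, -1]].

P = [[3, -5], [0, 1], [6, -1]]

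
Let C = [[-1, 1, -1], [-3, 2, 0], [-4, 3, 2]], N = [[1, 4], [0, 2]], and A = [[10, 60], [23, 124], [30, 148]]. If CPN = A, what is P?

P = [[-5, -4], [4, 2], [-1, -4]]

Left-multiply by C⁻¹ and right-multiply by N⁻¹: P = C⁻¹AN⁻¹.
C has determinant 3; C⁻¹ = [[4/3, -5/3, 2/3], [2, -2, 1], [-1/3, -1/3, 1/3]].
det N = 2, so N⁻¹ = [[1, -2], [0, 1/2]].
C⁻¹A = [[-5, -28], [4, 20], [-1, -12]].
P = (C⁻¹A)N⁻¹ = [[-5, -4], [4, 2], [-1, -4]].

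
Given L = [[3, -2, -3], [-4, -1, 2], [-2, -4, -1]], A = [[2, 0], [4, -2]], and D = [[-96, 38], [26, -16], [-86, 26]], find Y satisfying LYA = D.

Isolating Y: multiply by L⁻¹ from the left and A⁻¹ from the right, so Y = L⁻¹DA⁻¹.
L has determinant 1; L⁻¹ = [[9, 10, -7], [-8, -9, 6], [14, 16, -11]].
det A = -4; the adjugate gives A⁻¹ = [[1/2, 0], [1, -1/2]].
L⁻¹D = [[-2, 0], [18, -4], [18, -10]].
Y = (L⁻¹D)A⁻¹ = [[-1, 0], [5, 2], [-1, 5]].

Y = [[-1, 0], [5, 2], [-1, 5]]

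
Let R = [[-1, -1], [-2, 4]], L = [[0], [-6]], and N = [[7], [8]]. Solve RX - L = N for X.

X = [[-5], [-2]]

RX = N + L = [[7], [2]].
Left-multiplying both sides by R⁻¹ gives X = R⁻¹(N + L).
R has determinant -6; R⁻¹ = [[-2/3, -1/6], [-1/3, 1/6]].
X = R⁻¹(N + L) = [[-5], [-2]].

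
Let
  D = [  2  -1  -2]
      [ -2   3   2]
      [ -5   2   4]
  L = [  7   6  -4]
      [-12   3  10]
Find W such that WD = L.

W = [[0, 4, -3], [-2, -1, 2]]

D is on the right of W, so right-multiply by D⁻¹: W = LD⁻¹.
det D = -4, so D⁻¹ = [[-2, 0, -1], [1/2, 1/2, 0], [-11/4, -1/4, -1]].
W = LD⁻¹ = [[7, 6, -4], [-12, 3, 10]] · [[-2, 0, -1], [1/2, 1/2, 0], [-11/4, -1/4, -1]] = [[0, 4, -3], [-2, -1, 2]].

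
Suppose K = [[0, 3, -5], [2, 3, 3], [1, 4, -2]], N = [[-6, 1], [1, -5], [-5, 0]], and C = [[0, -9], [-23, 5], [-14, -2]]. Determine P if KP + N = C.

P = [[-3, 2], [-3, 0], [-3, 2]]

KP = C − N = [[6, -10], [-24, 10], [-9, -2]].
Since K multiplies P on the left, P = K⁻¹(C − N).
K has determinant -4; K⁻¹ = [[9/2, 7/2, -6], [-7/4, -5/4, 5/2], [-5/4, -3/4, 3/2]].
P = K⁻¹(C − N) = [[-3, 2], [-3, 0], [-3, 2]].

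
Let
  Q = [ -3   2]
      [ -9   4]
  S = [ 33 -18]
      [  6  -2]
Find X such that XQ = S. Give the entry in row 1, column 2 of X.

-2

Right-multiplying both sides by Q⁻¹ gives X = SQ⁻¹.
Q has determinant 6; Q⁻¹ = [[2/3, -1/3], [3/2, -1/2]].
X = SQ⁻¹ = [[33, -18], [6, -2]] · [[2/3, -1/3], [3/2, -1/2]] = [[-5, -2], [1, -1]].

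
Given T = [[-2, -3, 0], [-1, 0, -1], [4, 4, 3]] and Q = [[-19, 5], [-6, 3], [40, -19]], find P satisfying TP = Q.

Left-multiplying both sides by T⁻¹ gives P = T⁻¹Q.
det T = -5; the adjugate gives T⁻¹ = [[-4/5, -9/5, -3/5], [1/5, 6/5, 2/5], [4/5, 4/5, 3/5]].
P = T⁻¹Q = [[-4/5, -9/5, -3/5], [1/5, 6/5, 2/5], [4/5, 4/5, 3/5]] · [[-19, 5], [-6, 3], [40, -19]] = [[2, 2], [5, -3], [4, -5]].

P = [[2, 2], [5, -3], [4, -5]]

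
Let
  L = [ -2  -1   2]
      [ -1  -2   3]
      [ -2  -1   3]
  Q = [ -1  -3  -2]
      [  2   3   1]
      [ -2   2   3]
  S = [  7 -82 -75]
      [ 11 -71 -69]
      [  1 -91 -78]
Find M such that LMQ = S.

Isolating M: multiply by L⁻¹ from the left and Q⁻¹ from the right, so M = L⁻¹SQ⁻¹.
L has determinant 3; L⁻¹ = [[-1, 1/3, 1/3], [-1, -2/3, 4/3], [-1, 0, 1]].
det Q = -3, so Q⁻¹ = [[-7/3, -5/3, -1], [8/3, 7/3, 1], [-10/3, -8/3, -1]].
L⁻¹S = [[-3, 28, 26], [-13, 8, 17], [-6, -9, -3]].
M = (L⁻¹S)Q⁻¹ = [[-5, 1, 5], [-5, -5, 4], [0, -3, 0]].

M = [[-5, 1, 5], [-5, -5, 4], [0, -3, 0]]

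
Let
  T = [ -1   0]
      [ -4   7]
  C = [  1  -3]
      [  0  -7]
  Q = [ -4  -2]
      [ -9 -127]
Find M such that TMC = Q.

M = [[4, -2], [1, 2]]

Left-multiply by T⁻¹ and right-multiply by C⁻¹: M = T⁻¹QC⁻¹.
det T = -7, so T⁻¹ = [[-1, 0], [-4/7, 1/7]].
C has determinant -7; C⁻¹ = [[1, -3/7], [0, -1/7]].
T⁻¹Q = [[4, 2], [1, -17]].
M = (T⁻¹Q)C⁻¹ = [[4, -2], [1, 2]].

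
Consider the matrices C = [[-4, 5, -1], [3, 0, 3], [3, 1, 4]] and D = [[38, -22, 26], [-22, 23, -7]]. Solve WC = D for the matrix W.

Right-multiplying both sides by C⁻¹ gives W = DC⁻¹.
C has determinant -6; C⁻¹ = [[1/2, 7/2, -5/2], [1/2, 13/6, -3/2], [-1/2, -19/6, 5/2]].
W = DC⁻¹ = [[38, -22, 26], [-22, 23, -7]] · [[1/2, 7/2, -5/2], [1/2, 13/6, -3/2], [-1/2, -19/6, 5/2]] = [[-5, 3, 3], [4, -5, 3]].

W = [[-5, 3, 3], [4, -5, 3]]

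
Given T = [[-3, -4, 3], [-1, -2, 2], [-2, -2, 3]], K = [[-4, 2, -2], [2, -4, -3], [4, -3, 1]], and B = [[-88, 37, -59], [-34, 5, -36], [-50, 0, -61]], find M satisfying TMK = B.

M = [[-5, 1, -1], [3, 1, 5], [2, 5, 0]]

M = T⁻¹BK⁻¹ (apply T⁻¹ on the left and K⁻¹ on the right).
det T = 4; the adjugate gives T⁻¹ = [[-1/2, 3/2, -1/2], [-1/4, -3/4, 3/4], [-1/2, 1/2, 1/2]].
K has determinant 4; K⁻¹ = [[-13/4, 1, -7/2], [-7/2, 1, -4], [5/2, -1, 3]].
T⁻¹B = [[18, -11, 6], [10, -13, -4], [2, -16, -19]].
M = (T⁻¹B)K⁻¹ = [[-5, 1, -1], [3, 1, 5], [2, 5, 0]].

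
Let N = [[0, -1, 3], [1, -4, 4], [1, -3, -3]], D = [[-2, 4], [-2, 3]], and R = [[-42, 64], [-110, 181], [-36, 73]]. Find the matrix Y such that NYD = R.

Y = N⁻¹RD⁻¹ (apply N⁻¹ on the left and D⁻¹ on the right).
N has determinant -4; N⁻¹ = [[-6, 3, -2], [-7/4, 3/4, -3/4], [-1/4, 1/4, -1/4]].
D has determinant 2; D⁻¹ = [[3/2, -2], [1, -1]].
N⁻¹R = [[-6, 13], [18, -31], [-8, 11]].
Y = (N⁻¹R)D⁻¹ = [[4, -1], [-4, -5], [-1, 5]].

Y = [[4, -1], [-4, -5], [-1, 5]]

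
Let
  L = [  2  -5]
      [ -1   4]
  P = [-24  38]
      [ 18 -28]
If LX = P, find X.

X = [[-2, 4], [4, -6]]

L is on the left of X, so left-multiply by L⁻¹: X = L⁻¹P.
L has determinant 3; L⁻¹ = [[4/3, 5/3], [1/3, 2/3]].
X = L⁻¹P = [[4/3, 5/3], [1/3, 2/3]] · [[-24, 38], [18, -28]] = [[-2, 4], [4, -6]].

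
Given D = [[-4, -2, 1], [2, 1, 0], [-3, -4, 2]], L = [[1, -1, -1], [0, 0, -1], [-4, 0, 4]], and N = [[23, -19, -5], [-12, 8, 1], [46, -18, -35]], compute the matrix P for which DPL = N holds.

P = [[-4, 5, -1], [0, 1, 3], [3, 4, 1]]

Isolating P: multiply by D⁻¹ from the left and L⁻¹ from the right, so P = D⁻¹NL⁻¹.
det D = -5, so D⁻¹ = [[-2/5, 0, 1/5], [4/5, 1, -2/5], [1, 2, 0]].
L has determinant -4; L⁻¹ = [[0, -1, -1/4], [-1, 0, -1/4], [0, -1, 0]].
D⁻¹N = [[0, 4, -5], [-12, 0, 11], [-1, -3, -3]].
P = (D⁻¹N)L⁻¹ = [[-4, 5, -1], [0, 1, 3], [3, 4, 1]].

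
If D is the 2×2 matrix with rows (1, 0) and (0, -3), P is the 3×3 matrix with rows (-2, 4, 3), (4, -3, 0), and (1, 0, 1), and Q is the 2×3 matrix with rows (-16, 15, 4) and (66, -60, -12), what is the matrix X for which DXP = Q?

X = D⁻¹QP⁻¹ (apply D⁻¹ on the left and P⁻¹ on the right).
D has determinant -3; D⁻¹ = [[1, 0], [0, -1/3]].
P has determinant -1; P⁻¹ = [[3, 4, -9], [4, 5, -12], [-3, -4, 10]].
D⁻¹Q = [[-16, 15, 4], [-22, 20, 4]].
X = (D⁻¹Q)P⁻¹ = [[0, -5, 4], [2, -4, -2]].

X = [[0, -5, 4], [2, -4, -2]]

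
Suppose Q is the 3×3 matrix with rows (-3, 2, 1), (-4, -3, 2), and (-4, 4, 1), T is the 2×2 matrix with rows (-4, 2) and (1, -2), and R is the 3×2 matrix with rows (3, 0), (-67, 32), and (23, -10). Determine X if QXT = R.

X = Q⁻¹RT⁻¹ (apply Q⁻¹ on the left and T⁻¹ on the right).
det Q = -3; the adjugate gives Q⁻¹ = [[11/3, -2/3, -7/3], [4/3, -1/3, -2/3], [28/3, -4/3, -17/3]].
T has determinant 6; T⁻¹ = [[-1/3, -1/3], [-1/6, -2/3]].
Q⁻¹R = [[2, 2], [11, -4], [-13, 14]].
X = (Q⁻¹R)T⁻¹ = [[-1, -2], [-3, -1], [2, -5]].

X = [[-1, -2], [-3, -1], [2, -5]]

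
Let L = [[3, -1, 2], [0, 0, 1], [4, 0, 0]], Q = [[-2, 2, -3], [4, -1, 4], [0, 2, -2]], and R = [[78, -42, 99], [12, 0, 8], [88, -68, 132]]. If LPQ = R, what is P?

Left-multiply by L⁻¹ and right-multiply by Q⁻¹: P = L⁻¹RQ⁻¹.
det L = -4; the adjugate gives L⁻¹ = [[0, 0, 1/4], [-1, 2, 3/4], [0, 1, 0]].
det Q = 4, so Q⁻¹ = [[-3/2, -1/2, 5/4], [2, 1, -1], [2, 1, -3/2]].
L⁻¹R = [[22, -17, 33], [12, -9, 16], [12, 0, 8]].
P = (L⁻¹R)Q⁻¹ = [[-1, 5, -5], [-4, 1, 0], [-2, 2, 3]].

P = [[-1, 5, -5], [-4, 1, 0], [-2, 2, 3]]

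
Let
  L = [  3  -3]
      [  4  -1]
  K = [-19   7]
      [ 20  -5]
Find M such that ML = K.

Since L sits to the right of M, M = KL⁻¹.
det L = 9; the adjugate gives L⁻¹ = [[-1/9, 1/3], [-4/9, 1/3]].
M = KL⁻¹ = [[-19, 7], [20, -5]] · [[-1/9, 1/3], [-4/9, 1/3]] = [[-1, -4], [0, 5]].

M = [[-1, -4], [0, 5]]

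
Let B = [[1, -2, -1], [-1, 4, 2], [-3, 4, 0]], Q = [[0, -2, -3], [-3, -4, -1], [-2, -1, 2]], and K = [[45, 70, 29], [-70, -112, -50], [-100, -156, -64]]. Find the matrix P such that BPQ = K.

Left-multiply by B⁻¹ and right-multiply by Q⁻¹: P = B⁻¹KQ⁻¹.
det B = -4, so B⁻¹ = [[2, 1, 0], [3/2, 3/4, 1/4], [-2, -1/2, -1/2]].
det Q = -1; the adjugate gives Q⁻¹ = [[9, -7, 10], [-8, 6, -9], [5, -4, 6]].
B⁻¹K = [[20, 28, 8], [-10, -18, -10], [-5, -6, -1]].
P = (B⁻¹K)Q⁻¹ = [[-4, -4, -4], [4, 2, 2], [-2, 3, -2]].

P = [[-4, -4, -4], [4, 2, 2], [-2, 3, -2]]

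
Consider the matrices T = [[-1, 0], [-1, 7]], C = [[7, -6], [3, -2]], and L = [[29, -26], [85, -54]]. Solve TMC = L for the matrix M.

M = [[-5, 2], [-1, 5]]

Left-multiply by T⁻¹ and right-multiply by C⁻¹: M = T⁻¹LC⁻¹.
det T = -7, so T⁻¹ = [[-1, 0], [-1/7, 1/7]].
det C = 4; the adjugate gives C⁻¹ = [[-1/2, 3/2], [-3/4, 7/4]].
T⁻¹L = [[-29, 26], [8, -4]].
M = (T⁻¹L)C⁻¹ = [[-5, 2], [-1, 5]].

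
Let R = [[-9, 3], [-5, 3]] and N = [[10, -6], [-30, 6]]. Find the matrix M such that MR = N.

Right-multiplying both sides by R⁻¹ gives M = NR⁻¹.
det R = -12; the adjugate gives R⁻¹ = [[-1/4, 1/4], [-5/12, 3/4]].
M = NR⁻¹ = [[10, -6], [-30, 6]] · [[-1/4, 1/4], [-5/12, 3/4]] = [[0, -2], [5, -3]].

M = [[0, -2], [5, -3]]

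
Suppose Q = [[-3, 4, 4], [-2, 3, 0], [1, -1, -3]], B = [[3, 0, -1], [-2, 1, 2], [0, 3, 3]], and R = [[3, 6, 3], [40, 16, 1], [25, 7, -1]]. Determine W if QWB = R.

W = [[1, -2, 4], [4, -3, 5], [-4, 0, -1]]

Left-multiply by Q⁻¹ and right-multiply by B⁻¹: W = Q⁻¹RB⁻¹.
det Q = -1, so Q⁻¹ = [[9, -8, 12], [6, -5, 8], [1, -1, 1]].
det B = -3; the adjugate gives B⁻¹ = [[1, 1, -1/3], [-2, -3, 4/3], [2, 3, -1]].
Q⁻¹R = [[7, 10, 7], [18, 12, 5], [-12, -3, 1]].
W = (Q⁻¹R)B⁻¹ = [[1, -2, 4], [4, -3, 5], [-4, 0, -1]].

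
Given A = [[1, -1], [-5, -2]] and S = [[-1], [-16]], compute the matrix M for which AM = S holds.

Since A multiplies M on the left, M = A⁻¹S.
det A = -7, so A⁻¹ = [[2/7, -1/7], [-5/7, -1/7]].
M = A⁻¹S = [[2/7, -1/7], [-5/7, -1/7]] · [[-1], [-16]] = [[2], [3]].

M = [[2], [3]]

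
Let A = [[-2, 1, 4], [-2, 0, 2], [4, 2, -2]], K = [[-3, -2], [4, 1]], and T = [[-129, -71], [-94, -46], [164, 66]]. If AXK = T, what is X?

X = [[-4, 3], [3, 5], [5, -2]]

X = A⁻¹TK⁻¹ (apply A⁻¹ on the left and K⁻¹ on the right).
det A = -4, so A⁻¹ = [[1, -5/2, -1/2], [-1, 3, 1], [1, -2, -1/2]].
det K = 5; the adjugate gives K⁻¹ = [[1/5, 2/5], [-4/5, -3/5]].
A⁻¹T = [[24, 11], [11, -1], [-23, -12]].
X = (A⁻¹T)K⁻¹ = [[-4, 3], [3, 5], [5, -2]].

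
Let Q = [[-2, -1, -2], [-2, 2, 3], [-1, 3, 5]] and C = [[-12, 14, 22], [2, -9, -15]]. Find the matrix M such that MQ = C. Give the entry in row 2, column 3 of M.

Right-multiplying both sides by Q⁻¹ gives M = CQ⁻¹.
Q has determinant -1; Q⁻¹ = [[-1, 1, -1], [-7, 12, -10], [4, -7, 6]].
M = CQ⁻¹ = [[-12, 14, 22], [2, -9, -15]] · [[-1, 1, -1], [-7, 12, -10], [4, -7, 6]] = [[2, 2, 4], [1, -1, -2]].

-2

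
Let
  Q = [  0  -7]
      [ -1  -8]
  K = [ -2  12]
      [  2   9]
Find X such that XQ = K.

X = [[-4, 2], [1, -2]]

Since Q sits to the right of X, X = KQ⁻¹.
Q has determinant -7; Q⁻¹ = [[8/7, -1], [-1/7, 0]].
X = KQ⁻¹ = [[-2, 12], [2, 9]] · [[8/7, -1], [-1/7, 0]] = [[-4, 2], [1, -2]].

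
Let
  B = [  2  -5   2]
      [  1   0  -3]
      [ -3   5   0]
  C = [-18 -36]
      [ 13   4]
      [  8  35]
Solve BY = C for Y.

Y = [[4, -5], [4, 4], [-3, -3]]

B is on the left of Y, so left-multiply by B⁻¹: Y = B⁻¹C.
det B = -5, so B⁻¹ = [[-3, -2, -3], [-9/5, -6/5, -8/5], [-1, -1, -1]].
Y = B⁻¹C = [[-3, -2, -3], [-9/5, -6/5, -8/5], [-1, -1, -1]] · [[-18, -36], [13, 4], [8, 35]] = [[4, -5], [4, 4], [-3, -3]].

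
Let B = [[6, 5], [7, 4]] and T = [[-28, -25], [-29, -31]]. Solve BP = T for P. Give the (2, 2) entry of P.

B is on the left of P, so left-multiply by B⁻¹: P = B⁻¹T.
det B = -11, so B⁻¹ = [[-4/11, 5/11], [7/11, -6/11]].
P = B⁻¹T = [[-4/11, 5/11], [7/11, -6/11]] · [[-28, -25], [-29, -31]] = [[-3, -5], [-2, 1]].

1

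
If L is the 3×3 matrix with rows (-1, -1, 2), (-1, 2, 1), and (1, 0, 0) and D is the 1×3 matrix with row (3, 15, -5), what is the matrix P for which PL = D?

P = [[-5, 5, 3]]

Since L sits to the right of P, P = DL⁻¹.
det L = -5; the adjugate gives L⁻¹ = [[0, 0, 1], [-1/5, 2/5, 1/5], [2/5, 1/5, 3/5]].
P = DL⁻¹ = [[3, 15, -5]] · [[0, 0, 1], [-1/5, 2/5, 1/5], [2/5, 1/5, 3/5]] = [[-5, 5, 3]].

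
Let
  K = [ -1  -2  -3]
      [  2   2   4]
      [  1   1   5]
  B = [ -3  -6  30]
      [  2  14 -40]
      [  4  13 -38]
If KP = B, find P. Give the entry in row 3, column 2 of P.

2

Since K multiplies P on the left, P = K⁻¹B.
det K = 6; the adjugate gives K⁻¹ = [[1, 7/6, -1/3], [-1, -1/3, -1/3], [0, -1/6, 1/3]].
P = K⁻¹B = [[1, 7/6, -1/3], [-1, -1/3, -1/3], [0, -1/6, 1/3]] · [[-3, -6, 30], [2, 14, -40], [4, 13, -38]] = [[-2, 6, -4], [1, -3, -4], [1, 2, -6]].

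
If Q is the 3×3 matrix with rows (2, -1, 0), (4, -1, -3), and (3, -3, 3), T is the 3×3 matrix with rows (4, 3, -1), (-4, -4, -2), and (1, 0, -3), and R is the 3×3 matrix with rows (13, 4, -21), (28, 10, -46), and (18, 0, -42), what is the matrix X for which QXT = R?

Isolating X: multiply by Q⁻¹ from the left and T⁻¹ from the right, so X = Q⁻¹RT⁻¹.
det Q = -3, so Q⁻¹ = [[4, -1, -1], [7, -2, -2], [3, -1, -2/3]].
T has determinant 2; T⁻¹ = [[6, 9/2, -5], [-7, -11/2, 6], [2, 3/2, -2]].
Q⁻¹R = [[6, 6, 4], [-1, 8, 29], [-1, 2, 11]].
X = (Q⁻¹R)T⁻¹ = [[2, 0, -2], [-4, -5, -5], [2, 1, -5]].

X = [[2, 0, -2], [-4, -5, -5], [2, 1, -5]]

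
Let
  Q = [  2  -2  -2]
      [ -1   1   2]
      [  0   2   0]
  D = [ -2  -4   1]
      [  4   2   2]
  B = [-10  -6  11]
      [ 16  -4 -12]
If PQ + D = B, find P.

P = [[-3, 2, -5], [5, -2, 3]]

PQ = B − D = [[-8, -2, 10], [12, -6, -14]].
Since Q sits to the right of P, P = (B − D)Q⁻¹.
Q has determinant -4; Q⁻¹ = [[1, 1, 1/2], [0, 0, 1/2], [1/2, 1, 0]].
P = (B − D)Q⁻¹ = [[-3, 2, -5], [5, -2, 3]].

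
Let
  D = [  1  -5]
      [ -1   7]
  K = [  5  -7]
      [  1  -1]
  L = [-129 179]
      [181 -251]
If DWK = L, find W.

W = [[0, 1], [5, 1]]

Left-multiply by D⁻¹ and right-multiply by K⁻¹: W = D⁻¹LK⁻¹.
det D = 2; the adjugate gives D⁻¹ = [[7/2, 5/2], [1/2, 1/2]].
det K = 2; the adjugate gives K⁻¹ = [[-1/2, 7/2], [-1/2, 5/2]].
D⁻¹L = [[1, -1], [26, -36]].
W = (D⁻¹L)K⁻¹ = [[0, 1], [5, 1]].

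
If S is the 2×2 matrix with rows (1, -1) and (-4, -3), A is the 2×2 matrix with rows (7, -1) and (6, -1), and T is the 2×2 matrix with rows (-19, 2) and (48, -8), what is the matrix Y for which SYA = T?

Y = [[-3, 1], [4, -4]]

Y = S⁻¹TA⁻¹ (apply S⁻¹ on the left and A⁻¹ on the right).
S has determinant -7; S⁻¹ = [[3/7, -1/7], [-4/7, -1/7]].
A has determinant -1; A⁻¹ = [[1, -1], [6, -7]].
S⁻¹T = [[-15, 2], [4, 0]].
Y = (S⁻¹T)A⁻¹ = [[-3, 1], [4, -4]].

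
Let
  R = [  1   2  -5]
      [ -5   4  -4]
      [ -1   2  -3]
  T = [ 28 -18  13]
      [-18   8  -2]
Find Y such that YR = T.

Y = [[2, -5, -1], [-1, 4, -3]]

Since R sits to the right of Y, Y = TR⁻¹.
det R = 4, so R⁻¹ = [[-1, -1, 3], [-11/4, -2, 29/4], [-3/2, -1, 7/2]].
Y = TR⁻¹ = [[28, -18, 13], [-18, 8, -2]] · [[-1, -1, 3], [-11/4, -2, 29/4], [-3/2, -1, 7/2]] = [[2, -5, -1], [-1, 4, -3]].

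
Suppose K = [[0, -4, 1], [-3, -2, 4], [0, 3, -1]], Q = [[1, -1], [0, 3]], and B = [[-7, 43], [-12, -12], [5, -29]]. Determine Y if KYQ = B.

Y = [[4, 0], [2, -4], [1, -4]]

Left-multiply by K⁻¹ and right-multiply by Q⁻¹: Y = K⁻¹BQ⁻¹.
det K = 3; the adjugate gives K⁻¹ = [[-10/3, -1/3, -14/3], [-1, 0, -1], [-3, 0, -4]].
Q has determinant 3; Q⁻¹ = [[1, 1/3], [0, 1/3]].
K⁻¹B = [[4, -4], [2, -14], [1, -13]].
Y = (K⁻¹B)Q⁻¹ = [[4, 0], [2, -4], [1, -4]].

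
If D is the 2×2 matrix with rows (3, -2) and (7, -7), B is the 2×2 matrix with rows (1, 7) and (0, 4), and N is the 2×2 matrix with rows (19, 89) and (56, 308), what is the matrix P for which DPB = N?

Left-multiply by D⁻¹ and right-multiply by B⁻¹: P = D⁻¹NB⁻¹.
det D = -7, so D⁻¹ = [[1, -2/7], [1, -3/7]].
det B = 4; the adjugate gives B⁻¹ = [[1, -7/4], [0, 1/4]].
D⁻¹N = [[3, 1], [-5, -43]].
P = (D⁻¹N)B⁻¹ = [[3, -5], [-5, -2]].

P = [[3, -5], [-5, -2]]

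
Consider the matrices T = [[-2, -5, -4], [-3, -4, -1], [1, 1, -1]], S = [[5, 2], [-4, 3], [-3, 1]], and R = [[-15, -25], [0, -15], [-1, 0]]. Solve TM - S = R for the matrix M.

M = [[5, -3], [-4, 5], [5, 1]]

TM = R + S = [[-10, -23], [-4, -12], [-4, 1]].
Left-multiplying both sides by T⁻¹ gives M = T⁻¹(R + S).
det T = 6, so T⁻¹ = [[5/6, -3/2, -11/6], [-2/3, 1, 5/3], [1/6, -1/2, -7/6]].
M = T⁻¹(R + S) = [[5, -3], [-4, 5], [5, 1]].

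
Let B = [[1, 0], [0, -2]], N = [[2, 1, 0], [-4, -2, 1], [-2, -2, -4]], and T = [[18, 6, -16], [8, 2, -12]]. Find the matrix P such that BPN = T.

P = [[4, -4, 3], [1, 2, -1]]

Isolating P: multiply by B⁻¹ from the left and N⁻¹ from the right, so P = B⁻¹TN⁻¹.
B has determinant -2; B⁻¹ = [[1, 0], [0, -1/2]].
det N = 2, so N⁻¹ = [[5, 2, 1/2], [-9, -4, -1], [2, 1, 0]].
B⁻¹T = [[18, 6, -16], [-4, -1, 6]].
P = (B⁻¹T)N⁻¹ = [[4, -4, 3], [1, 2, -1]].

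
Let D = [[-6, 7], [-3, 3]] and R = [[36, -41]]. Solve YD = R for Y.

Y = [[-5, -2]]

D is on the right of Y, so right-multiply by D⁻¹: Y = RD⁻¹.
det D = 3; the adjugate gives D⁻¹ = [[1, -7/3], [1, -2]].
Y = RD⁻¹ = [[36, -41]] · [[1, -7/3], [1, -2]] = [[-5, -2]].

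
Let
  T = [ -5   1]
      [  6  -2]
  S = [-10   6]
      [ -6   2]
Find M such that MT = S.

T is on the right of M, so right-multiply by T⁻¹: M = ST⁻¹.
det T = 4; the adjugate gives T⁻¹ = [[-1/2, -1/4], [-3/2, -5/4]].
M = ST⁻¹ = [[-10, 6], [-6, 2]] · [[-1/2, -1/4], [-3/2, -5/4]] = [[-4, -5], [0, -1]].

M = [[-4, -5], [0, -1]]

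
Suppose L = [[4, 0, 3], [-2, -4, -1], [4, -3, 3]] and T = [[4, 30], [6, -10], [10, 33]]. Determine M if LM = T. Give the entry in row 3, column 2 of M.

2

Left-multiplying both sides by L⁻¹ gives M = L⁻¹T.
det L = 6; the adjugate gives L⁻¹ = [[-5/2, -3/2, 2], [1/3, 0, -1/3], [11/3, 2, -8/3]].
M = L⁻¹T = [[-5/2, -3/2, 2], [1/3, 0, -1/3], [11/3, 2, -8/3]] · [[4, 30], [6, -10], [10, 33]] = [[1, 6], [-2, -1], [0, 2]].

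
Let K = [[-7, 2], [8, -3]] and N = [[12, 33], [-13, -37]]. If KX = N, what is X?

X = [[-2, -5], [-1, -1]]

K is on the left of X, so left-multiply by K⁻¹: X = K⁻¹N.
K has determinant 5; K⁻¹ = [[-3/5, -2/5], [-8/5, -7/5]].
X = K⁻¹N = [[-3/5, -2/5], [-8/5, -7/5]] · [[12, 33], [-13, -37]] = [[-2, -5], [-1, -1]].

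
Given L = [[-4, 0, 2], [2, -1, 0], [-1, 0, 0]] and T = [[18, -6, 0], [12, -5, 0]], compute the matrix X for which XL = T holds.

L is on the right of X, so right-multiply by L⁻¹: X = TL⁻¹.
det L = -2, so L⁻¹ = [[0, 0, -1], [0, -1, -2], [1/2, 0, -2]].
X = TL⁻¹ = [[18, -6, 0], [12, -5, 0]] · [[0, 0, -1], [0, -1, -2], [1/2, 0, -2]] = [[0, 6, -6], [0, 5, -2]].

X = [[0, 6, -6], [0, 5, -2]]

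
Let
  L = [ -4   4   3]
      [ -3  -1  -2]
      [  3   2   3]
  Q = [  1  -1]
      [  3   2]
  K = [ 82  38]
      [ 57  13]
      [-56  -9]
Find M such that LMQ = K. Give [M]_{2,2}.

1

Isolating M: multiply by L⁻¹ from the left and Q⁻¹ from the right, so M = L⁻¹KQ⁻¹.
det L = -1, so L⁻¹ = [[-1, 6, 5], [-3, 21, 17], [3, -20, -16]].
det Q = 5; the adjugate gives Q⁻¹ = [[2/5, 1/5], [-3/5, 1/5]].
L⁻¹K = [[-20, -5], [-1, 6], [2, -2]].
M = (L⁻¹K)Q⁻¹ = [[-5, -5], [-4, 1], [2, 0]].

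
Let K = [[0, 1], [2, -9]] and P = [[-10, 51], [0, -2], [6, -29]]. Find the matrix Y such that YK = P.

Right-multiplying both sides by K⁻¹ gives Y = PK⁻¹.
det K = -2; the adjugate gives K⁻¹ = [[9/2, 1/2], [1, 0]].
Y = PK⁻¹ = [[-10, 51], [0, -2], [6, -29]] · [[9/2, 1/2], [1, 0]] = [[6, -5], [-2, 0], [-2, 3]].

Y = [[6, -5], [-2, 0], [-2, 3]]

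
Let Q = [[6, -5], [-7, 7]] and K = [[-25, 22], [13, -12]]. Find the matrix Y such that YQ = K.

Since Q sits to the right of Y, Y = KQ⁻¹.
det Q = 7; the adjugate gives Q⁻¹ = [[1, 5/7], [1, 6/7]].
Y = KQ⁻¹ = [[-25, 22], [13, -12]] · [[1, 5/7], [1, 6/7]] = [[-3, 1], [1, -1]].

Y = [[-3, 1], [1, -1]]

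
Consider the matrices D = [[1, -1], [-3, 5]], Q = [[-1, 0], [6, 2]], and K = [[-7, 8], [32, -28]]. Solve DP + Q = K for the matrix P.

DP = K − Q = [[-6, 8], [26, -30]].
Left-multiplying both sides by D⁻¹ gives P = D⁻¹(K − Q).
det D = 2, so D⁻¹ = [[5/2, 1/2], [3/2, 1/2]].
P = D⁻¹(K − Q) = [[-2, 5], [4, -3]].

P = [[-2, 5], [4, -3]]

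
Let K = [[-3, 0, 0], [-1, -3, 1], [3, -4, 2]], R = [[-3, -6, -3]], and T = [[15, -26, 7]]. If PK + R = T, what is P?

P = [[-1, 0, 5]]

PK = T − R = [[18, -20, 10]].
Right-multiplying both sides by K⁻¹ gives P = (T − R)K⁻¹.
det K = 6, so K⁻¹ = [[-1/3, 0, 0], [5/6, -1, 1/2], [13/6, -2, 3/2]].
P = (T − R)K⁻¹ = [[-1, 0, 5]].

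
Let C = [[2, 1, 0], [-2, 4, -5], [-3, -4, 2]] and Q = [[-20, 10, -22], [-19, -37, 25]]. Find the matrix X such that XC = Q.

Since C sits to the right of X, X = QC⁻¹.
C has determinant -5; C⁻¹ = [[12/5, 2/5, 1], [-19/5, -4/5, -2], [-4, -1, -2]].
X = QC⁻¹ = [[-20, 10, -22], [-19, -37, 25]] · [[12/5, 2/5, 1], [-19/5, -4/5, -2], [-4, -1, -2]] = [[2, 6, 4], [-5, -3, 5]].

X = [[2, 6, 4], [-5, -3, 5]]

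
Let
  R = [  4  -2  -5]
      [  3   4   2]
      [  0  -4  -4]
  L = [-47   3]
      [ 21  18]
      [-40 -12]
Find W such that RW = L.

Since R multiplies W on the left, W = R⁻¹L.
det R = 4; the adjugate gives R⁻¹ = [[-2, 3, 4], [3, -4, -23/4], [-3, 4, 11/2]].
W = R⁻¹L = [[-2, 3, 4], [3, -4, -23/4], [-3, 4, 11/2]] · [[-47, 3], [21, 18], [-40, -12]] = [[-3, 0], [5, 6], [5, -3]].

W = [[-3, 0], [5, 6], [5, -3]]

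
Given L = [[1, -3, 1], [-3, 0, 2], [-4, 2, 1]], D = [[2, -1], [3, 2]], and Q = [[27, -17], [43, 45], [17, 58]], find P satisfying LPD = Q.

Isolating P: multiply by L⁻¹ from the left and D⁻¹ from the right, so P = L⁻¹QD⁻¹.
det L = 5, so L⁻¹ = [[-4/5, 1, -6/5], [-1, 1, -1], [-6/5, 2, -9/5]].
D has determinant 7; D⁻¹ = [[2/7, 1/7], [-3/7, 2/7]].
L⁻¹Q = [[1, -11], [-1, 4], [23, 6]].
P = (L⁻¹Q)D⁻¹ = [[5, -3], [-2, 1], [4, 5]].

P = [[5, -3], [-2, 1], [4, 5]]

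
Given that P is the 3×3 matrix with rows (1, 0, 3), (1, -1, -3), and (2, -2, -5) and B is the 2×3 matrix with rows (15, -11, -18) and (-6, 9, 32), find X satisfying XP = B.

X = [[4, 5, 3], [3, -1, -4]]

P is on the right of X, so right-multiply by P⁻¹: X = BP⁻¹.
det P = -1, so P⁻¹ = [[1, 6, -3], [1, 11, -6], [0, -2, 1]].
X = BP⁻¹ = [[15, -11, -18], [-6, 9, 32]] · [[1, 6, -3], [1, 11, -6], [0, -2, 1]] = [[4, 5, 3], [3, -1, -4]].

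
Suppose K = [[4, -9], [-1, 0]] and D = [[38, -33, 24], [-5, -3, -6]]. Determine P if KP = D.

Since K multiplies P on the left, P = K⁻¹D.
det K = -9; the adjugate gives K⁻¹ = [[0, -1], [-1/9, -4/9]].
P = K⁻¹D = [[0, -1], [-1/9, -4/9]] · [[38, -33, 24], [-5, -3, -6]] = [[5, 3, 6], [-2, 5, 0]].

P = [[5, 3, 6], [-2, 5, 0]]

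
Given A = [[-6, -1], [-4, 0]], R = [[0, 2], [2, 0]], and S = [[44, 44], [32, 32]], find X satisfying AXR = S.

Isolating X: multiply by A⁻¹ from the left and R⁻¹ from the right, so X = A⁻¹SR⁻¹.
A has determinant -4; A⁻¹ = [[0, -1/4], [-1, 3/2]].
R has determinant -4; R⁻¹ = [[0, 1/2], [1/2, 0]].
A⁻¹S = [[-8, -8], [4, 4]].
X = (A⁻¹S)R⁻¹ = [[-4, -4], [2, 2]].

X = [[-4, -4], [2, 2]]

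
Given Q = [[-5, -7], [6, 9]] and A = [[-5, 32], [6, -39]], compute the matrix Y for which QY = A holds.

Y = [[1, -5], [0, -1]]

Since Q multiplies Y on the left, Y = Q⁻¹A.
det Q = -3, so Q⁻¹ = [[-3, -7/3], [2, 5/3]].
Y = Q⁻¹A = [[-3, -7/3], [2, 5/3]] · [[-5, 32], [6, -39]] = [[1, -5], [0, -1]].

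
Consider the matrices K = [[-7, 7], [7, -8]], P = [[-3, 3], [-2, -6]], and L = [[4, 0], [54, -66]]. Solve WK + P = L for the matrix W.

W = [[-5, -4], [-4, 4]]

WK = L − P = [[7, -3], [56, -60]].
Since K sits to the right of W, W = (L − P)K⁻¹.
det K = 7; the adjugate gives K⁻¹ = [[-8/7, -1], [-1, -1]].
W = (L − P)K⁻¹ = [[-5, -4], [-4, 4]].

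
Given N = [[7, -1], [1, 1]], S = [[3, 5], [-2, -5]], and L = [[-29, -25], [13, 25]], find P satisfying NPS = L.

P = [[-2, -2], [5, 0]]

P = N⁻¹LS⁻¹ (apply N⁻¹ on the left and S⁻¹ on the right).
N has determinant 8; N⁻¹ = [[1/8, 1/8], [-1/8, 7/8]].
det S = -5, so S⁻¹ = [[1, 1], [-2/5, -3/5]].
N⁻¹L = [[-2, 0], [15, 25]].
P = (N⁻¹L)S⁻¹ = [[-2, -2], [5, 0]].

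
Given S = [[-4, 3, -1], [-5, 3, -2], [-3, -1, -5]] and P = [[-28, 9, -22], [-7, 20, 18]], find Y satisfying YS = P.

Right-multiplying both sides by S⁻¹ gives Y = PS⁻¹.
S has determinant -3; S⁻¹ = [[17/3, -16/3, 1], [19/3, -17/3, 1], [-14/3, 13/3, -1]].
Y = PS⁻¹ = [[-28, 9, -22], [-7, 20, 18]] · [[17/3, -16/3, 1], [19/3, -17/3, 1], [-14/3, 13/3, -1]] = [[1, 3, 3], [3, 2, -5]].

Y = [[1, 3, 3], [3, 2, -5]]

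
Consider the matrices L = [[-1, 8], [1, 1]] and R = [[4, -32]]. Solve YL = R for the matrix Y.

Since L sits to the right of Y, Y = RL⁻¹.
det L = -9; the adjugate gives L⁻¹ = [[-1/9, 8/9], [1/9, 1/9]].
Y = RL⁻¹ = [[4, -32]] · [[-1/9, 8/9], [1/9, 1/9]] = [[-4, 0]].

Y = [[-4, 0]]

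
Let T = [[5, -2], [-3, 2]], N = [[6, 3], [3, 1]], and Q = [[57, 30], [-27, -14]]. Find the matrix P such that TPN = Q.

Left-multiply by T⁻¹ and right-multiply by N⁻¹: P = T⁻¹QN⁻¹.
T has determinant 4; T⁻¹ = [[1/2, 1/2], [3/4, 5/4]].
det N = -3; the adjugate gives N⁻¹ = [[-1/3, 1], [1, -2]].
T⁻¹Q = [[15, 8], [9, 5]].
P = (T⁻¹Q)N⁻¹ = [[3, -1], [2, -1]].

P = [[3, -1], [2, -1]]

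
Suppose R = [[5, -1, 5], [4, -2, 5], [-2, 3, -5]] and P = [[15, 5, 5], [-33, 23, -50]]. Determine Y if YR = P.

Y = [[3, 2, 4], [-1, -5, 4]]

Since R sits to the right of Y, Y = PR⁻¹.
det R = 5, so R⁻¹ = [[-1, 2, 1], [2, -3, -1], [8/5, -13/5, -6/5]].
Y = PR⁻¹ = [[15, 5, 5], [-33, 23, -50]] · [[-1, 2, 1], [2, -3, -1], [8/5, -13/5, -6/5]] = [[3, 2, 4], [-1, -5, 4]].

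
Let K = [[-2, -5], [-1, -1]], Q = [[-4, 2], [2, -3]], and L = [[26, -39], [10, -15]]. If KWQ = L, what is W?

Isolating W: multiply by K⁻¹ from the left and Q⁻¹ from the right, so W = K⁻¹LQ⁻¹.
det K = -3, so K⁻¹ = [[1/3, -5/3], [-1/3, 2/3]].
det Q = 8, so Q⁻¹ = [[-3/8, -1/4], [-1/4, -1/2]].
K⁻¹L = [[-8, 12], [-2, 3]].
W = (K⁻¹L)Q⁻¹ = [[0, -4], [0, -1]].

W = [[0, -4], [0, -1]]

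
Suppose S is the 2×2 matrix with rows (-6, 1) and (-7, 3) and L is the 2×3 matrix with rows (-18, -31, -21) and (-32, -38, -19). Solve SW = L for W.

Since S multiplies W on the left, W = S⁻¹L.
det S = -11, so S⁻¹ = [[-3/11, 1/11], [-7/11, 6/11]].
W = S⁻¹L = [[-3/11, 1/11], [-7/11, 6/11]] · [[-18, -31, -21], [-32, -38, -19]] = [[2, 5, 4], [-6, -1, 3]].

W = [[2, 5, 4], [-6, -1, 3]]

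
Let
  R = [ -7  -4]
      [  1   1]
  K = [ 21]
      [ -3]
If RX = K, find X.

X = [[-3], [0]]

Since R multiplies X on the left, X = R⁻¹K.
R has determinant -3; R⁻¹ = [[-1/3, -4/3], [1/3, 7/3]].
X = R⁻¹K = [[-1/3, -4/3], [1/3, 7/3]] · [[21], [-3]] = [[-3], [0]].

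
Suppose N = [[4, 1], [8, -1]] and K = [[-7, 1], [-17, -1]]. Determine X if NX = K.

Left-multiplying both sides by N⁻¹ gives X = N⁻¹K.
det N = -12; the adjugate gives N⁻¹ = [[1/12, 1/12], [2/3, -1/3]].
X = N⁻¹K = [[1/12, 1/12], [2/3, -1/3]] · [[-7, 1], [-17, -1]] = [[-2, 0], [1, 1]].

X = [[-2, 0], [1, 1]]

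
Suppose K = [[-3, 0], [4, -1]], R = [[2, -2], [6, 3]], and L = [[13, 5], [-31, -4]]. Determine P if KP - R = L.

P = [[-5, -1], [5, -3]]

KP = L + R = [[15, 3], [-25, -1]].
Since K multiplies P on the left, P = K⁻¹(L + R).
det K = 3, so K⁻¹ = [[-1/3, 0], [-4/3, -1]].
P = K⁻¹(L + R) = [[-5, -1], [5, -3]].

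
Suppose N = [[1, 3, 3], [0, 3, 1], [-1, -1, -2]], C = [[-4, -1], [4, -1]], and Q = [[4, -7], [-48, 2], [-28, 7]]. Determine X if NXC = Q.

Isolating X: multiply by N⁻¹ from the left and C⁻¹ from the right, so X = N⁻¹QC⁻¹.
det N = 1; the adjugate gives N⁻¹ = [[-5, 3, -6], [-1, 1, -1], [3, -2, 3]].
C has determinant 8; C⁻¹ = [[-1/8, 1/8], [-1/2, -1/2]].
N⁻¹Q = [[4, -1], [-24, 2], [24, -4]].
X = (N⁻¹Q)C⁻¹ = [[0, 1], [2, -4], [-1, 5]].

X = [[0, 1], [2, -4], [-1, 5]]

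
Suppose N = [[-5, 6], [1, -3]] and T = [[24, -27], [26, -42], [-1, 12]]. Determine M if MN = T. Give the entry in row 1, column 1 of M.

Since N sits to the right of M, M = TN⁻¹.
N has determinant 9; N⁻¹ = [[-1/3, -2/3], [-1/9, -5/9]].
M = TN⁻¹ = [[24, -27], [26, -42], [-1, 12]] · [[-1/3, -2/3], [-1/9, -5/9]] = [[-5, -1], [-4, 6], [-1, -6]].

-5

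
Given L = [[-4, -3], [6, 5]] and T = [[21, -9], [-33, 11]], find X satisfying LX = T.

L is on the left of X, so left-multiply by L⁻¹: X = L⁻¹T.
det L = -2; the adjugate gives L⁻¹ = [[-5/2, -3/2], [3, 2]].
X = L⁻¹T = [[-5/2, -3/2], [3, 2]] · [[21, -9], [-33, 11]] = [[-3, 6], [-3, -5]].

X = [[-3, 6], [-3, -5]]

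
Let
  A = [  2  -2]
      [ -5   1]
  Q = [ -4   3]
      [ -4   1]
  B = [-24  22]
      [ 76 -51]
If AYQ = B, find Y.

Left-multiply by A⁻¹ and right-multiply by Q⁻¹: Y = A⁻¹BQ⁻¹.
A has determinant -8; A⁻¹ = [[-1/8, -1/4], [-5/8, -1/4]].
det Q = 8, so Q⁻¹ = [[1/8, -3/8], [1/2, -1/2]].
A⁻¹B = [[-16, 10], [-4, -1]].
Y = (A⁻¹B)Q⁻¹ = [[3, 1], [-1, 2]].

Y = [[3, 1], [-1, 2]]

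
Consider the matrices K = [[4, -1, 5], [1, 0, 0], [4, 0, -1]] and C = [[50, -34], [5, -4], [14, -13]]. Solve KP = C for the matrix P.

Left-multiplying both sides by K⁻¹ gives P = K⁻¹C.
det K = -1, so K⁻¹ = [[0, 1, 0], [-1, 24, -5], [0, 4, -1]].
P = K⁻¹C = [[0, 1, 0], [-1, 24, -5], [0, 4, -1]] · [[50, -34], [5, -4], [14, -13]] = [[5, -4], [0, 3], [6, -3]].

P = [[5, -4], [0, 3], [6, -3]]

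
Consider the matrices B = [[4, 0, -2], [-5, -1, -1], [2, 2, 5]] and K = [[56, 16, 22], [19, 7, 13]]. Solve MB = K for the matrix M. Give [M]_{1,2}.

-4

B is on the right of M, so right-multiply by B⁻¹: M = KB⁻¹.
B has determinant 4; B⁻¹ = [[-3/4, -1, -1/2], [23/4, 6, 7/2], [-2, -2, -1]].
M = KB⁻¹ = [[56, 16, 22], [19, 7, 13]] · [[-3/4, -1, -1/2], [23/4, 6, 7/2], [-2, -2, -1]] = [[6, -4, 6], [0, -3, 2]].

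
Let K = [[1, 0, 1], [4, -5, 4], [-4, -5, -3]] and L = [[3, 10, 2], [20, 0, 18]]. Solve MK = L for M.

M = [[3, -1, -1], [4, 2, -2]]

Right-multiplying both sides by K⁻¹ gives M = LK⁻¹.
det K = -5; the adjugate gives K⁻¹ = [[-7, 1, -1], [4/5, -1/5, 0], [8, -1, 1]].
M = LK⁻¹ = [[3, 10, 2], [20, 0, 18]] · [[-7, 1, -1], [4/5, -1/5, 0], [8, -1, 1]] = [[3, -1, -1], [4, 2, -2]].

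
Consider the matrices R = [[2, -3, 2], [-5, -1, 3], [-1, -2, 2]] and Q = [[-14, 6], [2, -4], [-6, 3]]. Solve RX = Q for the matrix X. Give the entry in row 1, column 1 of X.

-2

Since R multiplies X on the left, X = R⁻¹Q.
R has determinant 5; R⁻¹ = [[4/5, 2/5, -7/5], [7/5, 6/5, -16/5], [9/5, 7/5, -17/5]].
X = R⁻¹Q = [[4/5, 2/5, -7/5], [7/5, 6/5, -16/5], [9/5, 7/5, -17/5]] · [[-14, 6], [2, -4], [-6, 3]] = [[-2, -1], [2, -6], [-2, -5]].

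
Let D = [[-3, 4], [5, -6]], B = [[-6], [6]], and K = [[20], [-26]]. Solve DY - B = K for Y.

Y = [[2], [5]]

DY = K + B = [[14], [-20]].
Since D multiplies Y on the left, Y = D⁻¹(K + B).
D has determinant -2; D⁻¹ = [[3, 2], [5/2, 3/2]].
Y = D⁻¹(K + B) = [[2], [5]].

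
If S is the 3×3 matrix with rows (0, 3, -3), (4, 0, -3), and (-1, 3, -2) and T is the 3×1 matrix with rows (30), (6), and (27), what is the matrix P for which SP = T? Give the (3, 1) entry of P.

-6

S is on the left of P, so left-multiply by S⁻¹: P = S⁻¹T.
det S = -3; the adjugate gives S⁻¹ = [[-3, 1, 3], [-11/3, 1, 4], [-4, 1, 4]].
P = S⁻¹T = [[-3, 1, 3], [-11/3, 1, 4], [-4, 1, 4]] · [[30], [6], [27]] = [[-3], [4], [-6]].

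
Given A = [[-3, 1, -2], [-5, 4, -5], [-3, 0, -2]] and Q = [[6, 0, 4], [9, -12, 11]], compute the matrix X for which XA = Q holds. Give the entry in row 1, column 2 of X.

0

Since A sits to the right of X, X = QA⁻¹.
A has determinant 5; A⁻¹ = [[-8/5, 2/5, 3/5], [1, 0, -1], [12/5, -3/5, -7/5]].
X = QA⁻¹ = [[6, 0, 4], [9, -12, 11]] · [[-8/5, 2/5, 3/5], [1, 0, -1], [12/5, -3/5, -7/5]] = [[0, 0, -2], [0, -3, 2]].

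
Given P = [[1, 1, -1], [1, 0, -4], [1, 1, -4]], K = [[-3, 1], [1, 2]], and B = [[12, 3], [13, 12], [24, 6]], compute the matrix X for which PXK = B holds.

Isolating X: multiply by P⁻¹ from the left and K⁻¹ from the right, so X = P⁻¹BK⁻¹.
P has determinant 3; P⁻¹ = [[4/3, 1, -4/3], [0, -1, 1], [1/3, 0, -1/3]].
K has determinant -7; K⁻¹ = [[-2/7, 1/7], [1/7, 3/7]].
P⁻¹B = [[-3, 8], [11, -6], [-4, -1]].
X = (P⁻¹B)K⁻¹ = [[2, 3], [-4, -1], [1, -1]].

X = [[2, 3], [-4, -1], [1, -1]]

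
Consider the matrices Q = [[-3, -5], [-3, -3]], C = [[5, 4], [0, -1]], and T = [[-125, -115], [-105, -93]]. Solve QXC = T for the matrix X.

X = [[5, 0], [2, -3]]

Left-multiply by Q⁻¹ and right-multiply by C⁻¹: X = Q⁻¹TC⁻¹.
Q has determinant -6; Q⁻¹ = [[1/2, -5/6], [-1/2, 1/2]].
det C = -5, so C⁻¹ = [[1/5, 4/5], [0, -1]].
Q⁻¹T = [[25, 20], [10, 11]].
X = (Q⁻¹T)C⁻¹ = [[5, 0], [2, -3]].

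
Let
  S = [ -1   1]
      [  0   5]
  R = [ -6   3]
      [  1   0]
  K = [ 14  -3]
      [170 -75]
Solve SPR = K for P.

Left-multiply by S⁻¹ and right-multiply by R⁻¹: P = S⁻¹KR⁻¹.
det S = -5, so S⁻¹ = [[-1, 1/5], [0, 1/5]].
R has determinant -3; R⁻¹ = [[0, 1], [1/3, 2]].
S⁻¹K = [[20, -12], [34, -15]].
P = (S⁻¹K)R⁻¹ = [[-4, -4], [-5, 4]].

P = [[-4, -4], [-5, 4]]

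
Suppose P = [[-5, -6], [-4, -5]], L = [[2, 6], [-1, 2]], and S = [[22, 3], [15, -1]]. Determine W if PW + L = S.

PW = S − L = [[20, -3], [16, -3]].
Since P multiplies W on the left, W = P⁻¹(S − L).
det P = 1, so P⁻¹ = [[-5, 6], [4, -5]].
W = P⁻¹(S − L) = [[-4, -3], [0, 3]].

W = [[-4, -3], [0, 3]]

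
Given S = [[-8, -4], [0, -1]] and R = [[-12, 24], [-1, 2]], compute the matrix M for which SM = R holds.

M = [[1, -2], [1, -2]]

S is on the left of M, so left-multiply by S⁻¹: M = S⁻¹R.
det S = 8; the adjugate gives S⁻¹ = [[-1/8, 1/2], [0, -1]].
M = S⁻¹R = [[-1/8, 1/2], [0, -1]] · [[-12, 24], [-1, 2]] = [[1, -2], [1, -2]].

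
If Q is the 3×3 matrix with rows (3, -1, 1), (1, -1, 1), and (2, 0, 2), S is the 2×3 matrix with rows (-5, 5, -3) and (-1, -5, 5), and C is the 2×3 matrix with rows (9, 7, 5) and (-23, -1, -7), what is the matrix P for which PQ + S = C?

PQ = C − S = [[14, 2, 8], [-22, 4, -12]].
Right-multiplying both sides by Q⁻¹ gives P = (C − S)Q⁻¹.
Q has determinant -4; Q⁻¹ = [[1/2, -1/2, 0], [0, -1, 1/2], [-1/2, 1/2, 1/2]].
P = (C − S)Q⁻¹ = [[3, -5, 5], [-5, 1, -4]].

P = [[3, -5, 5], [-5, 1, -4]]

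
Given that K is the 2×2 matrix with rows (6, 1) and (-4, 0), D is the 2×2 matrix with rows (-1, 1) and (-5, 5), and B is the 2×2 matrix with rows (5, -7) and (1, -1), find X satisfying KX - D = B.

KX = B + D = [[4, -6], [-4, 4]].
Since K multiplies X on the left, X = K⁻¹(B + D).
det K = 4; the adjugate gives K⁻¹ = [[0, -1/4], [1, 3/2]].
X = K⁻¹(B + D) = [[1, -1], [-2, 0]].

X = [[1, -1], [-2, 0]]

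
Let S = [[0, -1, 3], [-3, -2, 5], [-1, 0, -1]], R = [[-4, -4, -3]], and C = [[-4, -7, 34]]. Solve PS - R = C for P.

PS = C + R = [[-8, -11, 31]].
Since S sits to the right of P, P = (C + R)S⁻¹.
det S = 2, so S⁻¹ = [[1, -1/2, 1/2], [-4, 3/2, -9/2], [-1, 1/2, -3/2]].
P = (C + R)S⁻¹ = [[5, 3, -1]].

P = [[5, 3, -1]]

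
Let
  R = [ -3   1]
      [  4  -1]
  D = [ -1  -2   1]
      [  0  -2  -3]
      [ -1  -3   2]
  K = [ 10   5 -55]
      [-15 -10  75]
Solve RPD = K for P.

Isolating P: multiply by R⁻¹ from the left and D⁻¹ from the right, so P = R⁻¹KD⁻¹.
R has determinant -1; R⁻¹ = [[1, 1], [4, 3]].
det D = 5; the adjugate gives D⁻¹ = [[-13/5, 1/5, 8/5], [3/5, -1/5, -3/5], [-2/5, -1/5, 2/5]].
R⁻¹K = [[-5, -5, 20], [-5, -10, 5]].
P = (R⁻¹K)D⁻¹ = [[2, -4, 3], [5, 0, 0]].

P = [[2, -4, 3], [5, 0, 0]]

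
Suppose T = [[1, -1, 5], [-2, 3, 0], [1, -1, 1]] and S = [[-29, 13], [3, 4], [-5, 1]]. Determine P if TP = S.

P = [[6, -2], [5, 0], [-6, 3]]

Since T multiplies P on the left, P = T⁻¹S.
det T = -4; the adjugate gives T⁻¹ = [[-3/4, 1, 15/4], [-1/2, 1, 5/2], [1/4, 0, -1/4]].
P = T⁻¹S = [[-3/4, 1, 15/4], [-1/2, 1, 5/2], [1/4, 0, -1/4]] · [[-29, 13], [3, 4], [-5, 1]] = [[6, -2], [5, 0], [-6, 3]].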